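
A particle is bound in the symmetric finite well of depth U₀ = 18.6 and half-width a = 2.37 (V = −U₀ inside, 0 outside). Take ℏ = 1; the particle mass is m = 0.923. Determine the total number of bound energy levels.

N = 9

The dimensionless depth is z₀ = a√(2mU₀)/ℏ = 2.37 × √(34.34) = 13.89.
A new bound state (alternating even/odd) appears each time z₀ passes a multiple of π/2, so N = ⌊2z₀/π⌋ + 1 = ⌊8.841⌋ + 1 = 9.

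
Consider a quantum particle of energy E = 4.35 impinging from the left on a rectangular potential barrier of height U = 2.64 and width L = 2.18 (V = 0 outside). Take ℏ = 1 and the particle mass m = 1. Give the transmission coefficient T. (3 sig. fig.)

E > U: inside the barrier k₂ = √(2m(E − U))/ℏ = 1.849, k₂L = 4.032.
Matching at both interfaces gives T⁻¹ = 1 + U² sin²(k₂L) / [4E(E − U)] = 1.141, hence T = 0.876.

T = 0.876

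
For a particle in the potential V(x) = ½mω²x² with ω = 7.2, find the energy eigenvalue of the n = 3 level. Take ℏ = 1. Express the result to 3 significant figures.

E = 25.2

The oscillator eigenvalues are E_n = ℏω(n + ½), so E_3 = 7.2 × 3.5 = 25.20.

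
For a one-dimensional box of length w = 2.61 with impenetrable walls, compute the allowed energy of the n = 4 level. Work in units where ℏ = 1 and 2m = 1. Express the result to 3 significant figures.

The infinite-well eigenfunctions ψ_n = √(2/w) sin(nπx/w) vanish at both walls, giving E_n = n²π²ℏ²/(2mw²).
E_4 = 4² × π² / (2 × 0.5 × 2.61²) = 23.18.

E = 23.2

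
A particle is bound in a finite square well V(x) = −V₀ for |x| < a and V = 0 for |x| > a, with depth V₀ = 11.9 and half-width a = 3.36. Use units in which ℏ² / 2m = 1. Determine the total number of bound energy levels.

N = 8

The dimensionless depth is z₀ = a√(2mV₀)/ℏ = 3.36 × √(11.90) = 11.59.
The even/odd transcendental equations gain one root per π/2 in z₀, giving N = 1 + ⌊2z₀/π⌋ = 1 + ⌊7.379⌋ = 8.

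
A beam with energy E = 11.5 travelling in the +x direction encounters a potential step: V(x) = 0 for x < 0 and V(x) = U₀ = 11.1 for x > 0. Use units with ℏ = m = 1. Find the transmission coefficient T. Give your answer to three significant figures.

The wavenumbers are k₁ = √(2mE)/ℏ = 4.796 on the left and k₂ = √(2m(E − U₀))/ℏ = 0.8944 on the right.
Matching ψ and ψ′ at x = 0 gives r = (k₁ − k₂)/(k₁ + k₂), so R = r² = 0.4701 and T = 1 − R = 0.5299.

T = 0.530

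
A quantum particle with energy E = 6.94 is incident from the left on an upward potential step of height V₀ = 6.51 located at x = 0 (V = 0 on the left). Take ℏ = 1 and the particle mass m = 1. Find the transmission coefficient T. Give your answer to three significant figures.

T = 0.638

On each side the TISE gives plane waves with k = √(2m(E − V))/ℏ: k₁ = √(2·1·6.94) = 3.726, k₂ = √(2·1·0.43) = 0.9274.
Continuity of ψ and ψ′ at the step yields the reflection amplitude r = (k₁ − k₂)/(k₁ + k₂) = 0.6014; thus R = |r|² = 0.3617, T = 0.6383.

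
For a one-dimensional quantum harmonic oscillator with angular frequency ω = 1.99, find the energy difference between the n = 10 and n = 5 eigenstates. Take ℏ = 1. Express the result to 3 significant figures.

ΔE = 9.95

E_n = ℏω(n + ½), so ΔE = (10 − 5) ℏω = 5 × 1.99 = 9.950.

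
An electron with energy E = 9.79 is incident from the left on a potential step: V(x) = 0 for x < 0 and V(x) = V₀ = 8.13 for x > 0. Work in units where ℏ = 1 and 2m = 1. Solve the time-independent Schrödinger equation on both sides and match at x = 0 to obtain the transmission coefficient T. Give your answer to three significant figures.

The wavenumbers are k₁ = √(2mE)/ℏ = 3.129 on the left and k₂ = √(2m(E − V₀))/ℏ = 1.288 on the right.
Matching ψ and ψ′ at x = 0 gives r = (k₁ − k₂)/(k₁ + k₂), so R = r² = 0.1736 and T = 1 − R = 0.8264.

T = 0.826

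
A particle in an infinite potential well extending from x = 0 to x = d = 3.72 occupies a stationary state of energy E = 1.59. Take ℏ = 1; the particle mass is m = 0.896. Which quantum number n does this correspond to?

n = 2

For an infinite well E_n = n²π²ℏ²/(2md²), so n = (d/πℏ)√(2mE).
n = (3.72/π) × √(2 × 0.896 × 1.59) = 1.999 → n = 2.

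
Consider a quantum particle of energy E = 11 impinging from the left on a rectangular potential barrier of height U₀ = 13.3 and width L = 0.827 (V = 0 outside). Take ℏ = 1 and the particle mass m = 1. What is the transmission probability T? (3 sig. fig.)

T = 0.0653

Since E < U₀ the interior solution is evanescent with decay constant κ = √(2m(U₀ − E))/ℏ = 2.145.
κL = 1.774, sinh(κL) = 2.862.
Matching ψ, ψ′ at both faces gives T = [1 + U₀² sinh²(κL) / (4E(U₀ − E))]⁻¹ = 1/15.31 = 0.0653.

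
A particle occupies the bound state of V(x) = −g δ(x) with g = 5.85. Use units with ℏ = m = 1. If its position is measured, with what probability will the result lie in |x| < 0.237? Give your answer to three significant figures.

P = 0.938

The normalised bound state is ψ = √κ e^{−κ|x|} with κ = mg/ℏ² = 5.850.
P(|x| < d) = ∫_{−d}^{d} κ e^{−2κ|x|} dx = 1 − e^{−2κd} = 1 − e^{−2.773} = 0.9375.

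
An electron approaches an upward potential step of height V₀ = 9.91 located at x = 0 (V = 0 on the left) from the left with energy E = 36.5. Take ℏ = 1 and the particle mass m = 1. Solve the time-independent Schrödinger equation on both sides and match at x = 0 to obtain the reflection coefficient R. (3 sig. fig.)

The wavenumbers are k₁ = √(2mE)/ℏ = 8.544 on the left and k₂ = √(2m(E − V₀))/ℏ = 7.292 on the right.
Continuity of ψ and ψ′ at the step yields the reflection amplitude r = (k₁ − k₂)/(k₁ + k₂) = 0.07903; thus R = |r|² = 0.006246, T = 0.9938.

R = 0.00625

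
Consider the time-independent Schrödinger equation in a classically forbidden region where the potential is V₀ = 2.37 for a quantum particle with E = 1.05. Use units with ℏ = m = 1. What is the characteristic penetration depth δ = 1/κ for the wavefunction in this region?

Since E < V₀ the TISE in this region is ψ'' = κ²ψ with κ = √(2m(V₀ − E))/ℏ.
κ = √(2 × 1 × 1.32) = 1.625. The penetration depth is δ = 1/κ = 0.615.

δ = 0.615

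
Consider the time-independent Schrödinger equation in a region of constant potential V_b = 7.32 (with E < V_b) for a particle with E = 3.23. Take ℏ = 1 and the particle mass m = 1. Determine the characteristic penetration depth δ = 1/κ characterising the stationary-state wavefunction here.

Since E < V_b the TISE in this region is ψ'' = κ²ψ with κ = √(2m(V_b − E))/ℏ.
κ = √(2 × 1 × 4.09) = 2.860. The penetration depth is δ = 1/κ = 0.350.

δ = 0.350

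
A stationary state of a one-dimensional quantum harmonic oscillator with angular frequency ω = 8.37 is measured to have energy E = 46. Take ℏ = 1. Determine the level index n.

n = 5

E_n = ℏω(n + ½) ⇒ n = E/(ℏω) − ½ = 46/8.37 − 0.5 = 4.996 → n = 5.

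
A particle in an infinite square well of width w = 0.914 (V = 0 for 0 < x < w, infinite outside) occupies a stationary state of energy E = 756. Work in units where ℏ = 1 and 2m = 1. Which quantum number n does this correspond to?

n = 8

For an infinite well E_n = n²π²ℏ²/(2mw²), so n = (w/πℏ)√(2mE).
n = (0.914/π) × √(2 × 0.5 × 756) = 7.999 → n = 8.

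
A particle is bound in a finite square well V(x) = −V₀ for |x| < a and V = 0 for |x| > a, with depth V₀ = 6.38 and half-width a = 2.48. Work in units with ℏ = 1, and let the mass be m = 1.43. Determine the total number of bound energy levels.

N = 7

The dimensionless depth is z₀ = a√(2mV₀)/ℏ = 2.48 × √(18.25) = 10.59.
A new bound state (alternating even/odd) appears each time z₀ passes a multiple of π/2, so N = ⌊2z₀/π⌋ + 1 = ⌊6.744⌋ + 1 = 7.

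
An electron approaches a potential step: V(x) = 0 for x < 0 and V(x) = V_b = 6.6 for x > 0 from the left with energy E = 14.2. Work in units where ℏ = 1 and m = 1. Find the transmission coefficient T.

T = 0.976

On each side the TISE gives plane waves with k = √(2m(E − V))/ℏ: k₁ = √(2·1·14.2) = 5.329, k₂ = √(2·1·7.6) = 3.899.
Continuity of ψ and ψ′ at the step yields the reflection amplitude r = (k₁ − k₂)/(k₁ + k₂) = 0.1550; thus R = |r|² = 0.02403, T = 0.9760.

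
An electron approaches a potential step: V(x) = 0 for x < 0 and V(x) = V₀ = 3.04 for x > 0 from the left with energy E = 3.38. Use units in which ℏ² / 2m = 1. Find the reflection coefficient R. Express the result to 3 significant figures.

The wavenumbers are k₁ = √(2mE)/ℏ = 1.838 on the left and k₂ = √(2m(E − V₀))/ℏ = 0.5831 on the right.
Matching ψ and ψ′ at x = 0 gives r = (k₁ − k₂)/(k₁ + k₂), so R = r² = 0.2688 and T = 1 − R = 0.7312.

R = 0.269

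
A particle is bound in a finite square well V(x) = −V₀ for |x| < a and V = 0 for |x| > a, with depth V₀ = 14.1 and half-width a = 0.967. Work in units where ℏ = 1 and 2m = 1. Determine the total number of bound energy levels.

N = 3

The dimensionless depth is z₀ = a√(2mV₀)/ℏ = 0.967 × √(14.10) = 3.631.
The even/odd transcendental equations gain one root per π/2 in z₀, giving N = 1 + ⌊2z₀/π⌋ = 1 + ⌊2.312⌋ = 3.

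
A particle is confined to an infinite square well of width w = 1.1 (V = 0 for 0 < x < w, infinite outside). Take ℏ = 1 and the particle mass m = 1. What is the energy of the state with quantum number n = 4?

The infinite-well eigenfunctions ψ_n = √(2/w) sin(nπx/w) vanish at both walls, giving E_n = n²π²ℏ²/(2mw²).
E_4 = 4² × π² / (2 × 1 × 1.1²) = 65.25.

E = 65.3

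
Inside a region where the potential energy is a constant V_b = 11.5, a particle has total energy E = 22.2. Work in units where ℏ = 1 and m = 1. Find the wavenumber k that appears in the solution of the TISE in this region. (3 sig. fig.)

k = 4.63

With E > V_b the solution is oscillatory, ψ ∝ e^{±ikx} with k = √(2m(E − V_b))/ℏ.
k = √(2 × 1 × 10.7) = 4.626.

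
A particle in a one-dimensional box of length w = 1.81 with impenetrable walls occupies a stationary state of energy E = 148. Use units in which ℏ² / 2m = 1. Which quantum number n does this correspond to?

n = 7

For an infinite well E_n = n²π²ℏ²/(2mw²), so n = (w/πℏ)√(2mE).
n = (1.81/π) × √(2 × 0.5 × 148) = 7.009 → n = 7.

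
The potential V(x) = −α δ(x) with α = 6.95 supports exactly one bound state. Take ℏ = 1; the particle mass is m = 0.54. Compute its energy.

E = -13.0

The bound state is ψ(x) = √κ e^{−κ|x|}. The derivative jump ψ'(0⁺) − ψ'(0⁻) = −(2mα/ℏ²)ψ(0) fixes κ = mα/ℏ² = 3.753.
Then E = −ℏ²κ²/(2m) = −mα²/(2ℏ²) = -13.04.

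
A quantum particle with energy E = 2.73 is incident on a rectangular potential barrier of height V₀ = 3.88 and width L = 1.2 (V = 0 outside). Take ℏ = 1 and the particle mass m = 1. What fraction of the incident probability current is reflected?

R = 0.915

Since E < V₀ the interior solution is evanescent with decay constant κ = √(2m(V₀ − E))/ℏ = 1.517.
κL = 1.820, sinh(κL) = 3.005.
The exact tunnelling result is T⁻¹ = 1 + V₀² sinh²(κL) / [4E(V₀ − E)] = 11.82, so T = 0.0846.
R = 1 − T = 0.915.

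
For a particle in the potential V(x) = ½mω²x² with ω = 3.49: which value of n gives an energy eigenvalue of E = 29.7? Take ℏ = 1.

n = 8

E_n = ℏω(n + ½) ⇒ n = E/(ℏω) − ½ = 29.7/3.49 − 0.5 = 8.010 → n = 8.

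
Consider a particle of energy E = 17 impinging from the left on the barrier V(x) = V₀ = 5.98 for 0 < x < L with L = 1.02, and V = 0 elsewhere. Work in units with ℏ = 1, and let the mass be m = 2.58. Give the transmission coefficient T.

Above the barrier the interior wavenumber is k₂ = √(2m(E − V₀))/ℏ = 7.541, giving phase k₂L = 7.692.
T = [1 + V₀² sin²(k₂L) / (4E(E − V₀))]⁻¹ = 1/1.046 = 0.956.

T = 0.956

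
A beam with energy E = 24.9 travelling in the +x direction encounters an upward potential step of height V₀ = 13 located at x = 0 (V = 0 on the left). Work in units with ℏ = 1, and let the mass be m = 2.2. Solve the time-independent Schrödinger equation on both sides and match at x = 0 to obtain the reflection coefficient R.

R = 0.0333

On each side the TISE gives plane waves with k = √(2m(E − V))/ℏ: k₁ = √(2·2.2·24.9) = 10.47, k₂ = √(2·2.2·11.9) = 7.236.
Continuity of ψ and ψ′ at the step yields the reflection amplitude r = (k₁ − k₂)/(k₁ + k₂) = 0.1825; thus R = |r|² = 0.03331, T = 0.9667.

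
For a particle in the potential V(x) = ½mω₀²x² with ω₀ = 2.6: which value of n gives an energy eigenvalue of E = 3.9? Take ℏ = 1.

n = 1

E_n = ℏω₀(n + ½) ⇒ n = E/(ℏω₀) − ½ = 3.9/2.6 − 0.5 = 1.000 → n = 1.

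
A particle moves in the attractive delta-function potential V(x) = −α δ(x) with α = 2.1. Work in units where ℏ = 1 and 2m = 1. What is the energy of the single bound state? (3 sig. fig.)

E = -1.10

For x ≠ 0 the bound state is ψ ∝ e^{−κ|x|}; integrating the TISE across the delta gives the cusp condition 2κ = 2mα/ℏ², so κ = 1.050.
Then E = −ℏ²κ²/(2m) = −mα²/(2ℏ²) = -1.103.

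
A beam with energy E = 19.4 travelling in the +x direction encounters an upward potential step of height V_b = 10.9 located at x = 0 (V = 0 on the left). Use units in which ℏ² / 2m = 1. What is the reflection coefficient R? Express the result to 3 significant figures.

R = 0.0414

The wavenumbers are k₁ = √(2mE)/ℏ = 4.405 on the left and k₂ = √(2m(E − V_b))/ℏ = 2.915 on the right.
Continuity of ψ and ψ′ at the step yields the reflection amplitude r = (k₁ − k₂)/(k₁ + k₂) = 0.2034; thus R = |r|² = 0.04138, T = 0.9586.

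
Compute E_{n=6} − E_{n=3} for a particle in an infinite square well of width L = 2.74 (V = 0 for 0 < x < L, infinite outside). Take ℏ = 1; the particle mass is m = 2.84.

ΔE = 6.25

E_n = n²π²ℏ²/(2mL²), so ΔE = (6² − 3²) π²ℏ²/(2mL²).
ΔE = 27 × π² / (2 × 2.84 × 2.74²) = 6.249.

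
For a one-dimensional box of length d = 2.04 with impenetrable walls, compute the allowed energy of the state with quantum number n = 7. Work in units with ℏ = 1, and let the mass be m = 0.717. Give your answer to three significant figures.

The infinite-well eigenfunctions ψ_n = √(2/d) sin(nπx/d) vanish at both walls, giving E_n = n²π²ℏ²/(2md²).
E_7 = 7² × π² / (2 × 0.717 × 2.04²) = 81.04.

E = 81.0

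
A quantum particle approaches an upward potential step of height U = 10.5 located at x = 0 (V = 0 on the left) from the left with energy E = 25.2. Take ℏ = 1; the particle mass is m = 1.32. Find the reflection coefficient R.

The wavenumbers are k₁ = √(2mE)/ℏ = 8.156 on the left and k₂ = √(2m(E − U))/ℏ = 6.230 on the right.
Matching ψ and ψ′ at x = 0 gives r = (k₁ − k₂)/(k₁ + k₂), so R = r² = 0.01794 and T = 1 − R = 0.9821.

R = 0.0179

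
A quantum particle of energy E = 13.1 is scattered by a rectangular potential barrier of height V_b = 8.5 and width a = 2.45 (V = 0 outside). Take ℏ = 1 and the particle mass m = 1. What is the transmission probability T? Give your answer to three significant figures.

E > V_b: inside the barrier k₂ = √(2m(E − V_b))/ℏ = 3.033, k₂a = 7.431.
Matching at both interfaces gives T⁻¹ = 1 + V_b² sin²(k₂a) / [4E(E − V_b)] = 1.249, hence T = 0.800.

T = 0.800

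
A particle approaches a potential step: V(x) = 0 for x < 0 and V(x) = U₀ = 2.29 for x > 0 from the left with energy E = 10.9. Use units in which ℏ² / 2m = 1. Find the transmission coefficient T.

T = 0.997

On each side the TISE gives plane waves with k = √(2m(E − V))/ℏ: k₁ = √(2·½·10.9) = 3.302, k₂ = √(2·½·8.61) = 2.934.
Matching ψ and ψ′ at x = 0 gives r = (k₁ − k₂)/(k₁ + k₂), so R = r² = 0.003468 and T = 1 − R = 0.9965.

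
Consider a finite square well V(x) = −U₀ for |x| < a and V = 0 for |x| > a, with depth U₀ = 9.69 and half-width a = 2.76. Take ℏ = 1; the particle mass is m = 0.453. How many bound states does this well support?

Define the well-strength parameter z₀ = (a/ℏ)√(2mU₀) = 2.76 × √(2·0.453·9.69) = 8.178.
A new bound state (alternating even/odd) appears each time z₀ passes a multiple of π/2, so N = ⌊2z₀/π⌋ + 1 = ⌊5.206⌋ + 1 = 6.

N = 6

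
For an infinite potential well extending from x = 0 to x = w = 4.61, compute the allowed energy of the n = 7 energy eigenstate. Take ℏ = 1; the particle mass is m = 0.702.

E = 16.2

The infinite-well eigenfunctions ψ_n = √(2/w) sin(nπx/w) vanish at both walls, giving E_n = n²π²ℏ²/(2mw²).
E_7 = 7² × π² / (2 × 0.702 × 4.61²) = 16.21.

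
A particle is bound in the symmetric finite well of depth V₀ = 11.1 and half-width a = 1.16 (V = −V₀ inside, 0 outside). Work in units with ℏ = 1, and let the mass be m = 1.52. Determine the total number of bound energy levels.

The dimensionless depth is z₀ = a√(2mV₀)/ℏ = 1.16 × √(33.74) = 6.738.
The even/odd transcendental equations gain one root per π/2 in z₀, giving N = 1 + ⌊2z₀/π⌋ = 1 + ⌊4.290⌋ = 5.

N = 5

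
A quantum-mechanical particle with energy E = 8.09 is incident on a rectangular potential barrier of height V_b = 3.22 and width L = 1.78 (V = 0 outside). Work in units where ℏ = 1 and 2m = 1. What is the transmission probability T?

T = 0.968

E > V_b: inside the barrier k₂ = √(2m(E − V_b))/ℏ = 2.207, k₂L = 3.928.
Matching at both interfaces gives T⁻¹ = 1 + V_b² sin²(k₂L) / [4E(E − V_b)] = 1.033, hence T = 0.968.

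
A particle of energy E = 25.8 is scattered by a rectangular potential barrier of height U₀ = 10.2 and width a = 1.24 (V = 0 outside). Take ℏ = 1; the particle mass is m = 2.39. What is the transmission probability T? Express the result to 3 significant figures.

T = 0.944

E > U₀: inside the barrier k₂ = √(2m(E − U₀))/ℏ = 8.635, k₂a = 10.71.
Matching at both interfaces gives T⁻¹ = 1 + U₀² sin²(k₂a) / [4E(E − U₀)] = 1.059, hence T = 0.944.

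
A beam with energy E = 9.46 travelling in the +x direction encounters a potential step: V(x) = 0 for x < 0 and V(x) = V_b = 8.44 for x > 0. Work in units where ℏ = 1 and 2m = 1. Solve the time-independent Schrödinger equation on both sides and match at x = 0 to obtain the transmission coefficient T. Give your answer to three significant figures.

T = 0.744

The wavenumbers are k₁ = √(2mE)/ℏ = 3.076 on the left and k₂ = √(2m(E − V_b))/ℏ = 1.010 on the right.
Continuity of ψ and ψ′ at the step yields the reflection amplitude r = (k₁ − k₂)/(k₁ + k₂) = 0.5056; thus R = |r|² = 0.2556, T = 0.7444.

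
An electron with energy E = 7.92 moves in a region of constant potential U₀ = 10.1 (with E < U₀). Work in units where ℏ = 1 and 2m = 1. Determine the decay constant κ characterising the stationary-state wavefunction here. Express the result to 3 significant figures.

Since E < U₀ the TISE in this region is ψ'' = κ²ψ with κ = √(2m(U₀ − E))/ℏ.
κ = √(2 × 0.5 × 2.18) = 1.476.

κ = 1.48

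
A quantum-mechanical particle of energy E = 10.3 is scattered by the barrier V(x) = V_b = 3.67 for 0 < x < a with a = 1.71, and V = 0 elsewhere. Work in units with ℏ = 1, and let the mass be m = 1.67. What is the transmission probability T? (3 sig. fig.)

Above the barrier the interior wavenumber is k₂ = √(2m(E − V_b))/ℏ = 4.706, giving phase k₂a = 8.047.
Matching at both interfaces gives T⁻¹ = 1 + V_b² sin²(k₂a) / [4E(E − V_b)] = 1.047, hence T = 0.955.

T = 0.955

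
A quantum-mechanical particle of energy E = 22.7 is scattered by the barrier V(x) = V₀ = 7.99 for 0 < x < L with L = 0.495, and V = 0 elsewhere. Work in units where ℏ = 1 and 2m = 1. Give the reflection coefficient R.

R = 0.0411

E > V₀: inside the barrier k₂ = √(2m(E − V₀))/ℏ = 3.835, k₂L = 1.899.
T = [1 + V₀² sin²(k₂L) / (4E(E − V₀))]⁻¹ = 1/1.043 = 0.959.
R = 1 − T = 0.0411.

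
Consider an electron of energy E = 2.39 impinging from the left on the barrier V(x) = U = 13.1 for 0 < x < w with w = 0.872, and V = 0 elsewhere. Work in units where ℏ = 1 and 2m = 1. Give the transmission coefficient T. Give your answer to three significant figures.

Since E < U the interior solution is evanescent with decay constant κ = √(2m(U − E))/ℏ = 3.273.
κw = 2.854, sinh(κw) = 8.647.
The exact tunnelling result is T⁻¹ = 1 + U² sinh²(κw) / [4E(U − E)] = 126.3, so T = 0.00792.

T = 0.00792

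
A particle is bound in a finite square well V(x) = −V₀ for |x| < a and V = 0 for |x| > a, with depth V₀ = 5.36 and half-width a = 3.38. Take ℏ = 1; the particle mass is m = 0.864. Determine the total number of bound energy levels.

The dimensionless depth is z₀ = a√(2mV₀)/ℏ = 3.38 × √(9.262) = 10.29.
The even/odd transcendental equations gain one root per π/2 in z₀, giving N = 1 + ⌊2z₀/π⌋ = 1 + ⌊6.549⌋ = 7.

N = 7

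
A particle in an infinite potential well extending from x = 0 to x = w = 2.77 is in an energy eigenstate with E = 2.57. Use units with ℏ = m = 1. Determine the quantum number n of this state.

n = 2

For an infinite well E_n = n²π²ℏ²/(2mw²), so n = (w/πℏ)√(2mE).
n = (2.77/π) × √(2 × 1 × 2.57) = 1.999 → n = 2.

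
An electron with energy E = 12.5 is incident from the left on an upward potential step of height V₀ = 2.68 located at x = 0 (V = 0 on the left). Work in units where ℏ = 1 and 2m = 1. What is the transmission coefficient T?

On each side the TISE gives plane waves with k = √(2m(E − V))/ℏ: k₁ = √(2·½·12.5) = 3.536, k₂ = √(2·½·9.82) = 3.134.
Matching ψ and ψ′ at x = 0 gives r = (k₁ − k₂)/(k₁ + k₂), so R = r² = 0.003631 and T = 1 − R = 0.9964.

T = 0.996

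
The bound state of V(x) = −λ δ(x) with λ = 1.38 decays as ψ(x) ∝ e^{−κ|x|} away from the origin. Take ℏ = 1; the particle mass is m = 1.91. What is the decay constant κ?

κ = 2.64

Integrating the TISE across x = 0 gives the cusp condition ψ'(0⁺) − ψ'(0⁻) = −(2mλ/ℏ²)ψ(0).
With ψ ∝ e^{−κ|x|} this yields −2κ = −2mλ/ℏ², so κ = mλ/ℏ² = 2.636.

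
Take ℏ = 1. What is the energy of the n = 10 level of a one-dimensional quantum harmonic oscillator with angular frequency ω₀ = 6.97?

The oscillator eigenvalues are E_n = ℏω₀(n + ½), so E_10 = 6.97 × 10.5 = 73.19.

E = 73.2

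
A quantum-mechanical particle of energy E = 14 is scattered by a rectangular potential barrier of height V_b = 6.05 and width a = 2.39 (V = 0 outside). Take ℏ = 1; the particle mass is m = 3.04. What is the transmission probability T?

E > V_b: inside the barrier k₂ = √(2m(E − V_b))/ℏ = 6.952, k₂a = 16.62.
T = [1 + V_b² sin²(k₂a) / (4E(E − V_b))]⁻¹ = 1/1.051 = 0.951.

T = 0.951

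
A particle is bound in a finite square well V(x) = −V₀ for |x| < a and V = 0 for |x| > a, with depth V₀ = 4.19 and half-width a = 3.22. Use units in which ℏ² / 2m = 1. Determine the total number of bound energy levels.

N = 5

Define the well-strength parameter z₀ = (a/ℏ)√(2mV₀) = 3.22 × √(2·0.5·4.19) = 6.591.
A new bound state (alternating even/odd) appears each time z₀ passes a multiple of π/2, so N = ⌊2z₀/π⌋ + 1 = ⌊4.196⌋ + 1 = 5.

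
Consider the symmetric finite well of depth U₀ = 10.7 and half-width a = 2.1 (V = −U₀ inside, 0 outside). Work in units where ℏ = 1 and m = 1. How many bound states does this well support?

N = 7

Define the well-strength parameter z₀ = (a/ℏ)√(2mU₀) = 2.1 × √(2·1·10.7) = 9.715.
The even/odd transcendental equations gain one root per π/2 in z₀, giving N = 1 + ⌊2z₀/π⌋ = 1 + ⌊6.185⌋ = 7.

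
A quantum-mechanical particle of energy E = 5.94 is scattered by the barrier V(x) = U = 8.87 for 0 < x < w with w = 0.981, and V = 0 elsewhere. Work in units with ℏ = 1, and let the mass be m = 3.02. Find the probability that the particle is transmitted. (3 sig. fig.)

T = 0.000921

E < U: inside the barrier ψ ∝ e^{±κx} with κ = √(2m(U − E))/ℏ = 4.207.
κw = 4.127, sinh(κw) = 30.98.
Matching ψ, ψ′ at both faces gives T = [1 + U² sinh²(κw) / (4E(U − E))]⁻¹ = 1/1086 = 0.000921.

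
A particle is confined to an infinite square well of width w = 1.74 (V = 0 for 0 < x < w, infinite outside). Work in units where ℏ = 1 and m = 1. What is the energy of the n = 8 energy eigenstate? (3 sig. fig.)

E = 104

The infinite-well eigenfunctions ψ_n = √(2/w) sin(nπx/w) vanish at both walls, giving E_n = n²π²ℏ²/(2mw²).
E_8 = 8² × π² / (2 × 1 × 1.74²) = 104.3.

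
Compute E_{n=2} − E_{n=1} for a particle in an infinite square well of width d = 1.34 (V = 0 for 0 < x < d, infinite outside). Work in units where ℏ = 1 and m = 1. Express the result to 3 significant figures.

E_n = n²π²ℏ²/(2md²), so ΔE = (2² − 1²) π²ℏ²/(2md²).
ΔE = 3 × π² / (2 × 1 × 1.34²) = 8.245.

ΔE = 8.24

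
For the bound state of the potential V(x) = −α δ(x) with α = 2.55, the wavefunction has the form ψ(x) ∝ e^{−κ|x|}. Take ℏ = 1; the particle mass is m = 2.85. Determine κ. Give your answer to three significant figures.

κ = 7.27

Integrating the TISE across x = 0 gives the cusp condition ψ'(0⁺) − ψ'(0⁻) = −(2mα/ℏ²)ψ(0).
With ψ ∝ e^{−κ|x|} this yields −2κ = −2mα/ℏ², so κ = mα/ℏ² = 7.268.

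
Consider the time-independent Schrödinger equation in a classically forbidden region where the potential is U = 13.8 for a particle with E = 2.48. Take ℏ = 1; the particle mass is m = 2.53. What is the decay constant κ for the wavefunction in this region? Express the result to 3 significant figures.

Since E < U the TISE in this region is ψ'' = κ²ψ with κ = √(2m(U − E))/ℏ.
κ = √(2 × 2.53 × 11.32) = 7.568.

κ = 7.57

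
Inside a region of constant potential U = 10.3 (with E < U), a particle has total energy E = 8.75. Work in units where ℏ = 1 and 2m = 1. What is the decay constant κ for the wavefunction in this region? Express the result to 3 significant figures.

κ = 1.24

Since E < U the TISE in this region is ψ'' = κ²ψ with κ = √(2m(U − E))/ℏ.
κ = √(2 × 0.5 × 1.55) = 1.245.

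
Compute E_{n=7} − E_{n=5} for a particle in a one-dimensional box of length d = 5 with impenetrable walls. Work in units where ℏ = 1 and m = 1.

E_n = n²π²ℏ²/(2md²), so ΔE = (7² − 5²) π²ℏ²/(2md²).
ΔE = 24 × π² / (2 × 1 × 5²) = 4.737.

ΔE = 4.74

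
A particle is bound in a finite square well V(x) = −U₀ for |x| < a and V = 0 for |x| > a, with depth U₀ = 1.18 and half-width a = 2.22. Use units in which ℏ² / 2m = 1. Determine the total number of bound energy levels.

Define the well-strength parameter z₀ = (a/ℏ)√(2mU₀) = 2.22 × √(2·0.5·1.18) = 2.412.
The even/odd transcendental equations gain one root per π/2 in z₀, giving N = 1 + ⌊2z₀/π⌋ = 1 + ⌊1.535⌋ = 2.

N = 2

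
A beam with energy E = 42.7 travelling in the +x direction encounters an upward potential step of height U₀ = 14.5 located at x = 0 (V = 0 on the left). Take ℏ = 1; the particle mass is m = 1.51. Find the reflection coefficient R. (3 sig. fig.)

R = 0.0107

On each side the TISE gives plane waves with k = √(2m(E − V))/ℏ: k₁ = √(2·1.51·42.7) = 11.36, k₂ = √(2·1.51·28.2) = 9.228.
Matching ψ and ψ′ at x = 0 gives r = (k₁ − k₂)/(k₁ + k₂), so R = r² = 0.01068 and T = 1 − R = 0.9893.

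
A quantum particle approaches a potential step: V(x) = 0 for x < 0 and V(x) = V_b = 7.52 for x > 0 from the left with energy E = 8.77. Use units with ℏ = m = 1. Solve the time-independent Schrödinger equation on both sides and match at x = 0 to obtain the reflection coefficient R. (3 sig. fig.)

The wavenumbers are k₁ = √(2mE)/ℏ = 4.188 on the left and k₂ = √(2m(E − V_b))/ℏ = 1.581 on the right.
Continuity of ψ and ψ′ at the step yields the reflection amplitude r = (k₁ − k₂)/(k₁ + k₂) = 0.4519; thus R = |r|² = 0.2042, T = 0.7958.

R = 0.204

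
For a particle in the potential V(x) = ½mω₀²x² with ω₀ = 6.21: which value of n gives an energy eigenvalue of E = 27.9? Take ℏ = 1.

n = 4

E_n = ℏω₀(n + ½) ⇒ n = E/(ℏω₀) − ½ = 27.9/6.21 − 0.5 = 3.993 → n = 4.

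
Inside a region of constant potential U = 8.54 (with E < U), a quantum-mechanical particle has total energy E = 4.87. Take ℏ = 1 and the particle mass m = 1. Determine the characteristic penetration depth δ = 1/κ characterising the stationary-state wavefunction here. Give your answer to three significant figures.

δ = 0.369

Since E < U the TISE in this region is ψ'' = κ²ψ with κ = √(2m(U − E))/ℏ.
κ = √(2 × 1 × 3.67) = 2.709. The penetration depth is δ = 1/κ = 0.369.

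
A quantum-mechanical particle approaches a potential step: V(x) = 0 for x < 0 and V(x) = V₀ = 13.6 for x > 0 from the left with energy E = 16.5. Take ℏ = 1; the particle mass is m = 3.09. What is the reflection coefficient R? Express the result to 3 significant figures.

R = 0.167

The wavenumbers are k₁ = √(2mE)/ℏ = 10.10 on the left and k₂ = √(2m(E − V₀))/ℏ = 4.233 on the right.
Continuity of ψ and ψ′ at the step yields the reflection amplitude r = (k₁ − k₂)/(k₁ + k₂) = 0.4092; thus R = |r|² = 0.1675, T = 0.8325.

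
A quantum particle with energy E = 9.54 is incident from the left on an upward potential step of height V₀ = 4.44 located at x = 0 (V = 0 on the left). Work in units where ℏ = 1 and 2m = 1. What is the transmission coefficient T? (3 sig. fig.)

On each side the TISE gives plane waves with k = √(2m(E − V))/ℏ: k₁ = √(2·½·9.54) = 3.089, k₂ = √(2·½·5.1) = 2.258.
Continuity of ψ and ψ′ at the step yields the reflection amplitude r = (k₁ − k₂)/(k₁ + k₂) = 0.1553; thus R = |r|² = 0.02412, T = 0.9759.

T = 0.976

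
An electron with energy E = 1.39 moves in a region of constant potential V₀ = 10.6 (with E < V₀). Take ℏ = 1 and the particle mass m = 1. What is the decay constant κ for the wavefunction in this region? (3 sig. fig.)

κ = 4.29

Since E < V₀ the TISE in this region is ψ'' = κ²ψ with κ = √(2m(V₀ − E))/ℏ.
κ = √(2 × 1 × 9.21) = 4.292.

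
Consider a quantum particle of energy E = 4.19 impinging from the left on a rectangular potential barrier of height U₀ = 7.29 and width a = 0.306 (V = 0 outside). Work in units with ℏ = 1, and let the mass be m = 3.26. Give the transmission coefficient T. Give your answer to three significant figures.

T = 0.222

Since E < U₀ the interior solution is evanescent with decay constant κ = √(2m(U₀ − E))/ℏ = 4.496.
κa = 1.376, sinh(κa) = 1.853.
Matching ψ, ψ′ at both faces gives T = [1 + U₀² sinh²(κa) / (4E(U₀ − E))]⁻¹ = 1/4.511 = 0.222.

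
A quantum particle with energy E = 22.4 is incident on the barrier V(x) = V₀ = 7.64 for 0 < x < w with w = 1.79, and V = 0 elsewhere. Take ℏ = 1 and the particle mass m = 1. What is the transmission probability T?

E > V₀: inside the barrier k₂ = √(2m(E − V₀))/ℏ = 5.433, k₂w = 9.725.
T = [1 + V₀² sin²(k₂w) / (4E(E − V₀))]⁻¹ = 1/1.004 = 0.996.

T = 0.996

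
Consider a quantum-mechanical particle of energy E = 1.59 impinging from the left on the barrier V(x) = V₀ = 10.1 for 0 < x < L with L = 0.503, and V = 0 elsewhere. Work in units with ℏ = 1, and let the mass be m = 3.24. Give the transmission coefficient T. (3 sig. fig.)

E < V₀: inside the barrier ψ ∝ e^{±κx} with κ = √(2m(V₀ − E))/ℏ = 7.426.
κL = 3.735, sinh(κL) = 20.94.
The exact tunnelling result is T⁻¹ = 1 + V₀² sinh²(κL) / [4E(V₀ − E)] = 827.2, so T = 0.00121.

T = 0.00121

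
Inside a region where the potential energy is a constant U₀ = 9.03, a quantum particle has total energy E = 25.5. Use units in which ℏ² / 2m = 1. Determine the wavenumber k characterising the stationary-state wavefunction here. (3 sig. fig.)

With E > U₀ the solution is oscillatory, ψ ∝ e^{±ikx} with k = √(2m(E − U₀))/ℏ.
k = √(2 × 0.5 × 16.47) = 4.058.

k = 4.06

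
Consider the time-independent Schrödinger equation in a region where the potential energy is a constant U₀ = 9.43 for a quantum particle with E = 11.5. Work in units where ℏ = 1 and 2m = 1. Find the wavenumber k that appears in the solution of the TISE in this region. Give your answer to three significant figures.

k = 1.44

With E > U₀ the solution is oscillatory, ψ ∝ e^{±ikx} with k = √(2m(E − U₀))/ℏ.
k = √(2 × 0.5 × 2.07) = 1.439.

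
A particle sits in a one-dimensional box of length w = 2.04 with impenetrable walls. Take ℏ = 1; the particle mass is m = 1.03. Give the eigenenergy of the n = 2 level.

E = 4.61

Requiring ψ(0) = ψ(w) = 0 quantises k = nπ/w, hence E_n = ℏ²k²/2m = n²π²ℏ²/(2mw²).
E_2 = 2² × π² / (2 × 1.03 × 2.04²) = 4.605.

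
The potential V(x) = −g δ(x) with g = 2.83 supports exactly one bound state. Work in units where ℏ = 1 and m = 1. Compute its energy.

For x ≠ 0 the bound state is ψ ∝ e^{−κ|x|}; integrating the TISE across the delta gives the cusp condition 2κ = 2mg/ℏ², so κ = 2.830.
Then E = −ℏ²κ²/(2m) = −mg²/(2ℏ²) = -4.004.

E = -4.00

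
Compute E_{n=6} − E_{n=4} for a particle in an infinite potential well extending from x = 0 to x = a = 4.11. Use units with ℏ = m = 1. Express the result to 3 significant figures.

E_n = n²π²ℏ²/(2ma²), so ΔE = (6² − 4²) π²ℏ²/(2ma²).
ΔE = 20 × π² / (2 × 1 × 4.11²) = 5.843.

ΔE = 5.84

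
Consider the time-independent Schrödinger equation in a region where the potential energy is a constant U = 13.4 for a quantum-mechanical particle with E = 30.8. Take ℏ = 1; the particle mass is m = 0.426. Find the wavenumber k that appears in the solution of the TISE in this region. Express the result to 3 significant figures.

With E > U the solution is oscillatory, ψ ∝ e^{±ikx} with k = √(2m(E − U))/ℏ.
k = √(2 × 0.426 × 17.4) = 3.850.

k = 3.85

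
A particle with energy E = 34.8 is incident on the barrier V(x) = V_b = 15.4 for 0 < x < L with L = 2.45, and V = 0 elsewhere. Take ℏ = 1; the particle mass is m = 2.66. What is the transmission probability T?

T = 0.995

Above the barrier the interior wavenumber is k₂ = √(2m(E − V_b))/ℏ = 10.16, giving phase k₂L = 24.89.
Matching at both interfaces gives T⁻¹ = 1 + V_b² sin²(k₂L) / [4E(E − V_b)] = 1.005, hence T = 0.995.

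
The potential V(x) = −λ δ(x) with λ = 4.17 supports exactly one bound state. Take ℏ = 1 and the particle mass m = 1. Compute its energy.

The bound state is ψ(x) = √κ e^{−κ|x|}. The derivative jump ψ'(0⁺) − ψ'(0⁻) = −(2mλ/ℏ²)ψ(0) fixes κ = mλ/ℏ² = 4.170.
Then E = −ℏ²κ²/(2m) = −mλ²/(2ℏ²) = -8.694.

E = -8.69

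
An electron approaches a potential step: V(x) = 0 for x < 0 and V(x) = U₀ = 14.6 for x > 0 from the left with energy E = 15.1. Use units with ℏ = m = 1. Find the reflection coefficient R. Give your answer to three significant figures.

On each side the TISE gives plane waves with k = √(2m(E − V))/ℏ: k₁ = √(2·1·15.1) = 5.495, k₂ = √(2·1·0.5) = 1.000.
Continuity of ψ and ψ′ at the step yields the reflection amplitude r = (k₁ − k₂)/(k₁ + k₂) = 0.6921; thus R = |r|² = 0.4790, T = 0.5210.

R = 0.479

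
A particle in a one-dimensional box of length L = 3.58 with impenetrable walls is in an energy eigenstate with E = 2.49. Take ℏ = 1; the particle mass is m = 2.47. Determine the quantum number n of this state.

For an infinite well E_n = n²π²ℏ²/(2mL²), so n = (L/πℏ)√(2mE).
n = (3.58/π) × √(2 × 2.47 × 2.49) = 3.997 → n = 4.

n = 4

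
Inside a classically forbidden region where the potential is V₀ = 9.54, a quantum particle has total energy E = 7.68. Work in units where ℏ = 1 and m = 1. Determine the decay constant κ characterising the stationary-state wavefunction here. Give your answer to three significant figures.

κ = 1.93

Since E < V₀ the TISE in this region is ψ'' = κ²ψ with κ = √(2m(V₀ − E))/ℏ.
κ = √(2 × 1 × 1.86) = 1.929.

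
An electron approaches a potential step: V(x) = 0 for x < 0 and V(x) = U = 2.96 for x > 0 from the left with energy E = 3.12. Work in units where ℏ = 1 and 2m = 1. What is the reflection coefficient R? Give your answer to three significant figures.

R = 0.398

The wavenumbers are k₁ = √(2mE)/ℏ = 1.766 on the left and k₂ = √(2m(E − U))/ℏ = 0.4000 on the right.
Continuity of ψ and ψ′ at the step yields the reflection amplitude r = (k₁ − k₂)/(k₁ + k₂) = 0.6307; thus R = |r|² = 0.3978, T = 0.6022.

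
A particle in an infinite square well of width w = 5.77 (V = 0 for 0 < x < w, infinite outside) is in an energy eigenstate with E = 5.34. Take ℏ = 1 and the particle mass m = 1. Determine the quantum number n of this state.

n = 6

For an infinite well E_n = n²π²ℏ²/(2mw²), so n = (w/πℏ)√(2mE).
n = (5.77/π) × √(2 × 1 × 5.34) = 6.002 → n = 6.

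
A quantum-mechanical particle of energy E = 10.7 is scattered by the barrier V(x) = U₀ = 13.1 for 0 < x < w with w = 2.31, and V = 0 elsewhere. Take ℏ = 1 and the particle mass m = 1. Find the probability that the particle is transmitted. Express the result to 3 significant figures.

T = 0.0000962

Since E < U₀ the interior solution is evanescent with decay constant κ = √(2m(U₀ − E))/ℏ = 2.191.
κw = 5.061, sinh(κw) = 78.87.
The exact tunnelling result is T⁻¹ = 1 + U₀² sinh²(κw) / [4E(U₀ − E)] = 10390, so T = 0.0000962.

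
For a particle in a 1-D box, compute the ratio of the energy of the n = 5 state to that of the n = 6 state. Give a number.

0.694444

E_n = n²π²ℏ²/(2mL²) so the ratio is n₂²/n₁² = 25/36 = 0.694444.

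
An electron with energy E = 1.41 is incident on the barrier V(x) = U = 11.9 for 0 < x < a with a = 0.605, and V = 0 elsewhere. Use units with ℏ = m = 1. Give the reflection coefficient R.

R = 0.993

Since E < U the interior solution is evanescent with decay constant κ = √(2m(U − E))/ℏ = 4.580.
κa = 2.771, sinh(κa) = 7.957.
Matching ψ, ψ′ at both faces gives T = [1 + U² sinh²(κa) / (4E(U − E))]⁻¹ = 1/152.5 = 0.00656.
R = 1 − T = 0.993.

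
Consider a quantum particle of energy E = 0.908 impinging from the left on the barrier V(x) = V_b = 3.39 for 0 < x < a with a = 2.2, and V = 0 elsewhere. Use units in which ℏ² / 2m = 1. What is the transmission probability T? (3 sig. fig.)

T = 0.00306

Since E < V_b the interior solution is evanescent with decay constant κ = √(2m(V_b − E))/ℏ = 1.575.
κa = 3.466, sinh(κa) = 15.99.
Matching ψ, ψ′ at both faces gives T = [1 + V_b² sinh²(κa) / (4E(V_b − E))]⁻¹ = 1/326.9 = 0.00306.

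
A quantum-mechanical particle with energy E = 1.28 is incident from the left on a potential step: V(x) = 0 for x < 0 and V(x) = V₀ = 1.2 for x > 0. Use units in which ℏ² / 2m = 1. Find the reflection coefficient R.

R = 0.360

On each side the TISE gives plane waves with k = √(2m(E − V))/ℏ: k₁ = √(2·½·1.28) = 1.131, k₂ = √(2·½·0.08) = 0.2828.
Matching ψ and ψ′ at x = 0 gives r = (k₁ − k₂)/(k₁ + k₂), so R = r² = 0.3600 and T = 1 − R = 0.6400.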